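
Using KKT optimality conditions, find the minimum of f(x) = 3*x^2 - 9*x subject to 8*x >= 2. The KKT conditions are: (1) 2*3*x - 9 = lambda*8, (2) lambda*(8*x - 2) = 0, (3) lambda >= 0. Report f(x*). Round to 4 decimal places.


Step 1: Try lambda = 0 (constraint inactive).
Stationarity: 2*3*x - 9 = 0
x* = 9/(2*3) = 1.5
Check constraint: 8*1.5 = 12.0 >= 2 -- satisfied.
Step 2: Compute optimal value.
f(x*) = 3*1.5^2 - 9*1.5 = -6.75


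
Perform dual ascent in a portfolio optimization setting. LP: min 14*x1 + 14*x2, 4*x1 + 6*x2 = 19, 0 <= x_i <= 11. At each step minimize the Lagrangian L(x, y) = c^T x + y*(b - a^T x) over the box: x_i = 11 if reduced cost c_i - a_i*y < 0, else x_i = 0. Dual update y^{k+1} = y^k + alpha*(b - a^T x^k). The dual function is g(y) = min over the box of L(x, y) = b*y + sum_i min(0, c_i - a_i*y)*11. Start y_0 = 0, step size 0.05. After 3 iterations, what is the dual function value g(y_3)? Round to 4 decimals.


Dual ascent for LP: min 14*x1 + 14*x2, 4*x1 + 6*x2 = 19, 0 <= x_i <= 11
Step 1: y^k = 0.0, reduced costs: (14.0, 14.0)
  x^k = (0.0, 0.0), subgradient = b - a^T x = 19.0
  y^{k+1} = 0.0 + 0.05*19.0 = 0.95
Step 2: y^k = 0.95, reduced costs: (10.2, 8.3)
  x^k = (0.0, 0.0), subgradient = b - a^T x = 19.0
  y^{k+1} = 0.95 + 0.05*19.0 = 1.9
Step 3: y^k = 1.9, reduced costs: (6.4, 2.6)
  x^k = (0.0, 0.0), subgradient = b - a^T x = 19.0
  y^{k+1} = 1.9 + 0.05*19.0 = 2.85
Dual objective at y_3 = 2.85: reduced costs (2.6, -3.1), box minimizer x = (0.0, 11.0)
g(y_3) = b*y + (c1 - a1*y)*x1 + (c2 - a2*y)*x2 = 19*2.85 + 2.6*0.0 + (-3.1)*11.0 = 54.15 + 0.0 - 34.1 = 20.05


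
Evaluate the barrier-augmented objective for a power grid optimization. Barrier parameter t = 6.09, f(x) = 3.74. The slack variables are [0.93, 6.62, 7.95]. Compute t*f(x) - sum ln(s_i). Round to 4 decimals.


Step 1: Compute log-barrier.
ln values: [-0.0726, 1.8901, 2.0732]
phi = -(-0.0726 + 1.8901 + 2.0732) = -3.8907
Step 2: Compute augmented objective.
t*f(x) = 6.09*3.74 = 22.7766
Total = 22.7766 - 3.8907 = 18.8859


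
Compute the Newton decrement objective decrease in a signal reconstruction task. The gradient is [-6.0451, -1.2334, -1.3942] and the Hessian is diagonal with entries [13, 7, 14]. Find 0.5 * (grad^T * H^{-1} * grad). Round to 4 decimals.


Step 1: H is diagonal, so H^(-1) * g = [-0.465, -0.1762, -0.0996].
Step 2: g^T H^(-1) g = sum_i g_i^2 / H_ii
  = (-6.0451)^2/13 + (-1.2334)^2/7 + (-1.3942)^2/14
  = 2.811 + 0.2173 + 0.1388 = 3.1672
Step 3: Objective decrease = 0.5 * g^T H^(-1) g = 1.5836


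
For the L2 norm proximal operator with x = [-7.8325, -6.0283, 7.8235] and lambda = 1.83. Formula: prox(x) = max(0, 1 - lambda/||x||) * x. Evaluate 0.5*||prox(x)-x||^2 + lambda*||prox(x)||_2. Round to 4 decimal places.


Step 1: Compute ||x||.
||x|| = 12.6054
Step 2: Compute scaling factor.
scale = max(0, 1 - 1.83/12.6054) = 0.8548
Step 3: prox(x) = [-6.6954, -5.1531, 6.6877]
||prox(x)|| = 10.7754
Step 4: Proximal objective.
0.5*||prox-x||^2 = 1.6745
lambda*||prox|| = 19.719
Total = 21.3934


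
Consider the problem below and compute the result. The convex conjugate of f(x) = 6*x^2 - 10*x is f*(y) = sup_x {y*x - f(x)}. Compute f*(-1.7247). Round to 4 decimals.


f*(y) = sup_x {y*x - a*x^2 - b*x} = sup_x {(y-b)*x - a*x^2}
FOC: (y - b) - 2a*x = 0 => x* = (y - b)/(2a)
x* = (-1.7247 + 10)/(2*6) = 0.6896
f*(-1.7247) = (y-b)^2/(4a) = (-1.7247 + 10)^2/(4*6)
= 68.4806/24 = 2.8534


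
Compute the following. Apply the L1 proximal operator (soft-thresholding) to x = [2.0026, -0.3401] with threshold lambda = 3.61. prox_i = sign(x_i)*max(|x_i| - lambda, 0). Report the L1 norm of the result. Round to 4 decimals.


Soft-thresholding with lambda = 3.61:
prox(2.0026) = sign(2.0026)*max(|2.0026| - 3.61, 0) = 0.0
prox(-0.3401) = sign(-0.3401)*max(|-0.3401| - 3.61, 0) = 0.0
prox(x) = [0.0, 0.0]
||prox(x)||_1 = 0.0 + 0.0 = 0.0


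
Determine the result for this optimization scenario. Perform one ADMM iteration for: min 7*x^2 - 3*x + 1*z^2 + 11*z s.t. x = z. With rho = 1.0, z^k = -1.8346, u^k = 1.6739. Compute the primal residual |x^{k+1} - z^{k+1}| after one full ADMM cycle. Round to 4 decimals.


ADMM iteration with rho = 1.0, z^k = -1.8346, u^k = 1.6739
Step 1: x-update.
Minimize 7*x^2 - 3*x + (1.0/2)*(x + 1.8346 + 1.6739)^2
FOC: (2*7 + 1.0)*x = 3 + 1.0*(-1.8346 - 1.6739)
x^{k+1} = -0.0339
Step 2: z-update.
Minimize 1*z^2 + 11*z + (1.0/2)*(-0.0339 - z + 1.6739)^2
FOC: (2*1 + 1.0)*z = -11 + 1.0*(-0.0339 + 1.6739)
z^{k+1} = -3.12
Step 3: u-update.
u^{k+1} = 1.6739 - 0.0339 + 3.12 = 4.76
Step 4: Primal residual = |-0.0339 + 3.12| = 3.0861


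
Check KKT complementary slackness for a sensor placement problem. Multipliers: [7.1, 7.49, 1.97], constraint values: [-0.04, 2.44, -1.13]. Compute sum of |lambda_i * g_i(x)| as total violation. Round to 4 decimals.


KKT complementary slackness check:
lambda_1 * g_1 = 7.1 * -0.04 = -0.284
lambda_2 * g_2 = 7.49 * 2.44 = 18.2756
lambda_3 * g_3 = 1.97 * -1.13 = -2.2261
Total violation = 0.284 + 18.2756 + 2.2261 = 20.7857


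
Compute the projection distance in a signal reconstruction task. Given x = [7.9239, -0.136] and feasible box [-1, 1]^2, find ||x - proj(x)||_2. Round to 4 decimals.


Project each component onto [-1, 1].
clip(7.9239) = 1.0, clip(-0.136) = -0.136
Projection = [1.0, -0.136]
Squared diffs: [47.9404, 0.0]
Distance = sqrt(47.9404) = 6.9239


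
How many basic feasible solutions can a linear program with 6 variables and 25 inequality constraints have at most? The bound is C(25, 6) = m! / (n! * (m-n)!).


Each vertex corresponds to some choice of n active constraints out of m, so the number of vertices is at most C(m, n) = m! / (n!(m-n)!).
m = 25, n = 6
Numerator: 25 * 24 * 23 * 22 * 21 * 20
Denominator: 6! = 720
C(25, 6) = 177100


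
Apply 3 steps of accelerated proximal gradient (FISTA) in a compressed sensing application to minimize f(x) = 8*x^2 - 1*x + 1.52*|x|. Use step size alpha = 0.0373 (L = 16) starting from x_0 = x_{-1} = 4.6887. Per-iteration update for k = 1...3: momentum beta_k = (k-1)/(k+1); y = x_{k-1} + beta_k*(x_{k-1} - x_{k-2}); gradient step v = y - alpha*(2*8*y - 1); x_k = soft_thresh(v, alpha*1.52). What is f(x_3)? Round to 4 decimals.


FISTA on f(x) = 8*x^2 - 1*x + 1.52*|x|
L = 16, alpha = 0.0373
Iteration 1: beta = 0.0, y = 4.6887 + 0.0*(4.6887 - 4.6887) = 4.6887
  grad(y) = 74.0192, v = y - alpha*grad = 1.9278
  prox(v) = soft_thresh(1.9278, 0.0567) = 1.8711
Iteration 2: beta = 0.3333, y = 1.8711 + 0.3333*(1.8711 - 4.6887) = 0.9319
  grad(y) = 13.9101, v = y - alpha*grad = 0.413
  prox(v) = soft_thresh(0.413, 0.0567) = 0.3563
Iteration 3: beta = 0.5, y = 0.3563 + 0.5*(0.3563 - 1.8711) = -0.401
  grad(y) = -7.4166, v = y - alpha*grad = -0.1244
  prox(v) = soft_thresh(-0.1244, 0.0567) = -0.0677
f(x_3) = 8*(-0.0677)^2 - 1*(-0.0677) + 1.52*|-0.0677| = 0.2073


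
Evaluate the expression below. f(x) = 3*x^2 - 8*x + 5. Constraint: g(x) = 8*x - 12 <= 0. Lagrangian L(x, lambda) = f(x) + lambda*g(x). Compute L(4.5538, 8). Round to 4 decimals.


Step 1: Evaluate f(x).
f(4.5538) = 3*4.5538^2 - 8*4.5538 + 5 = 30.7809
Step 2: Evaluate g(x).
g(4.5538) = 8*4.5538 - 12 = 24.4304
Step 3: Compute Lagrangian.
L = 30.7809 + 8*24.4304 = 226.2241


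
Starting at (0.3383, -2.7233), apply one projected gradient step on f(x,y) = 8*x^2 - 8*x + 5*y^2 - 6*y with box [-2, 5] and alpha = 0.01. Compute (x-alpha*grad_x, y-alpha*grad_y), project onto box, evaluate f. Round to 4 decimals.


Step 1: Compute gradient at (0.3383, -2.7233).
grad_x = 2*8*0.3383 - 8 = -2.5872
grad_y = 2*5*-2.7233 - 6 = -33.233
Step 2: Gradient step.
x_raw = 0.3383 - 0.01*-2.5872 = 0.3642
y_raw = -2.7233 - 0.01*-33.233 = -2.391
Step 3: Project onto [-2, 5].
x_proj = clip(0.3642) = 0.3642
y_proj = clip(-2.391) = -2.0
Step 4: Evaluate f.
f(0.3642, -2.0) = 30.1476


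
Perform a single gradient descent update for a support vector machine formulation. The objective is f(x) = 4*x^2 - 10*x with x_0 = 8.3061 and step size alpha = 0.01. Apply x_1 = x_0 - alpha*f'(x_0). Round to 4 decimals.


We compute the gradient at x_0 and apply the update.
f'(x) = 8*x - 10
f'(8.3061) = 8*8.3061 - 10 = 56.4488
x_1 = 8.3061 - 0.01*56.4488 = 7.7416


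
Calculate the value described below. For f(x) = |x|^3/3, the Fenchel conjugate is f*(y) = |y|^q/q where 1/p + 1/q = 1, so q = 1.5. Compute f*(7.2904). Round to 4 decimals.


The conjugate exponent q satisfies 1/p + 1/q = 1.
p = 3, so q = 3/(3 - 1) = 1.5
|y|^q = 7.2904^1.5 = 19.6846
f*(7.2904) = 19.6846 / 1.5 = 13.1231


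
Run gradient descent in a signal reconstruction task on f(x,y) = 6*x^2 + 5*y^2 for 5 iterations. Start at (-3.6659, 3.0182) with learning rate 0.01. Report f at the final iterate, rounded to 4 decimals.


Gradient descent on f(x,y) = 6*x^2 + 5*y^2.
Starting point: (-3.6659, 3.0182), alpha = 0.01
Step 1: grad_x = 2*6*-3.6659 = -43.9908, grad_y = 2*5*3.0182 = 30.182
  x_1 = -3.6659 - 0.01*-43.9908 = -3.226
  y_1 = 3.0182 - 0.01*30.182 = 2.7164
Step 2: grad_x = 2*6*-3.226 = -38.7119, grad_y = 2*5*2.7164 = 27.1638
  x_2 = -3.226 - 0.01*-38.7119 = -2.8389
  y_2 = 2.7164 - 0.01*27.1638 = 2.4447
Step 3: grad_x = 2*6*-2.8389 = -34.0665, grad_y = 2*5*2.4447 = 24.4474
  x_3 = -2.8389 - 0.01*-34.0665 = -2.4982
  y_3 = 2.4447 - 0.01*24.4474 = 2.2003
Step 4: grad_x = 2*6*-2.4982 = -29.9785, grad_y = 2*5*2.2003 = 22.0027
  x_4 = -2.4982 - 0.01*-29.9785 = -2.1984
  y_4 = 2.2003 - 0.01*22.0027 = 1.9802
Step 5: grad_x = 2*6*-2.1984 = -26.3811, grad_y = 2*5*1.9802 = 19.8024
  x_5 = -2.1984 - 0.01*-26.3811 = -1.9346
  y_5 = 1.9802 - 0.01*19.8024 = 1.7822
f(-1.9346, 1.7822) = 6*(-1.9346)^2 + 5*1.7822^2 = 38.3378


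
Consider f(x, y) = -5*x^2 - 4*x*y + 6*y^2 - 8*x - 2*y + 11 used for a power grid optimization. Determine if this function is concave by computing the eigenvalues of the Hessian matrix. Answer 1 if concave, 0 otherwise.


The Hessian of f(x,y) = -5*x^2 - 4*x*y + 6*y^2 - 8*x - 2*y + 11 is:
H = [[-10, -4], [-4, 12]]
Trace = -10 + 12 = 2
Determinant = -10*12 - (-4)^2 = -136
Discriminant = (2)^2 - 4*-136 = 548.0
Eigenvalues: lambda_1 = -10.7047, lambda_2 = 12.7047
The function is not concave.

0


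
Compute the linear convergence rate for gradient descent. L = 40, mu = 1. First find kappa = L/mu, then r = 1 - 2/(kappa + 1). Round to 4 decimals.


Step 1: Compute the condition number.
kappa = L/mu = 40/1 = 40.0
Step 2: Compute the convergence rate.
r = 1 - 2/(kappa + 1) = 1 - 2*mu/(L + mu) = (L - mu)/(L + mu) = 39/41 = 0.9512


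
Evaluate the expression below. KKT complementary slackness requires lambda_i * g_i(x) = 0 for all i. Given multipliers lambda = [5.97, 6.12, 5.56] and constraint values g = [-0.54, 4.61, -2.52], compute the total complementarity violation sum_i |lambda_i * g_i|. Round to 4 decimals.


KKT complementary slackness check:
lambda_1 * g_1 = 5.97 * -0.54 = -3.2238
lambda_2 * g_2 = 6.12 * 4.61 = 28.2132
lambda_3 * g_3 = 5.56 * -2.52 = -14.0112
Total violation = 3.2238 + 28.2132 + 14.0112 = 45.4482


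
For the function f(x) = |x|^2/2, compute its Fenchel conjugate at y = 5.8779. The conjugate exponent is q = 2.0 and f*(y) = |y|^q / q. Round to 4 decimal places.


The conjugate exponent q satisfies 1/p + 1/q = 1.
p = 2, so q = 2/(2 - 1) = 2.0
|y|^q = 5.8779^2.0 = 34.5497
f*(5.8779) = 34.5497 / 2.0 = 17.2749


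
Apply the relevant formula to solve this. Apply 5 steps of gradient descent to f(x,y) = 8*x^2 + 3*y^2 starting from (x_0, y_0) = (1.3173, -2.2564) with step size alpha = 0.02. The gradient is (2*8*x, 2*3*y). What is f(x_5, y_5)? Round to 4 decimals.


Gradient descent on f(x,y) = 8*x^2 + 3*y^2.
Starting point: (1.3173, -2.2564), alpha = 0.02
Step 1: grad_x = 2*8*1.3173 = 21.0768, grad_y = 2*3*-2.2564 = -13.5384
  x_1 = 1.3173 - 0.02*21.0768 = 0.8958
  y_1 = -2.2564 - 0.02*-13.5384 = -1.9856
Step 2: grad_x = 2*8*0.8958 = 14.3322, grad_y = 2*3*-1.9856 = -11.9138
  x_2 = 0.8958 - 0.02*14.3322 = 0.6091
  y_2 = -1.9856 - 0.02*-11.9138 = -1.7474
Step 3: grad_x = 2*8*0.6091 = 9.7459, grad_y = 2*3*-1.7474 = -10.4841
  x_3 = 0.6091 - 0.02*9.7459 = 0.4142
  y_3 = -1.7474 - 0.02*-10.4841 = -1.5377
Step 4: grad_x = 2*8*0.4142 = 6.6272, grad_y = 2*3*-1.5377 = -9.226
  x_4 = 0.4142 - 0.02*6.6272 = 0.2817
  y_4 = -1.5377 - 0.02*-9.226 = -1.3532
Step 5: grad_x = 2*8*0.2817 = 4.5065, grad_y = 2*3*-1.3532 = -8.1189
  x_5 = 0.2817 - 0.02*4.5065 = 0.1915
  y_5 = -1.3532 - 0.02*-8.1189 = -1.1908
f(0.1915, -1.1908) = 8*0.1915^2 + 3*(-1.1908)^2 = 4.5473


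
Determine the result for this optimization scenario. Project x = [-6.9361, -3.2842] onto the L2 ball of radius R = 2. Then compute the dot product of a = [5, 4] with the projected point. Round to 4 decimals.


Step 1: Compute ||x|| (intermediates to 6 decimals).
||x|| = sqrt((-6.9361)^2 + (-3.2842)^2) = 7.674337
Step 2: Project.
Since ||x|| > R, scale = R/||x|| = 2/7.674337 = 0.260609, proj(x) = scale * x
proj(x) = [-1.80761, -0.855892]
Step 3: Dot product.
a^T * proj(x) = 5*(-1.80761) + 4*(-0.855892) = -12.4616


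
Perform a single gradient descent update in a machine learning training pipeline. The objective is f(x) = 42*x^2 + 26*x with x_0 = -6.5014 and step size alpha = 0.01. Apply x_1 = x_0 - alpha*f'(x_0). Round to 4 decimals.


We compute the gradient at x_0 and apply the update.
f'(x) = 84*x + 26
f'(-6.5014) = 84*-6.5014 + 26 = -520.1176
x_1 = -6.5014 - 0.01*-520.1176 = -1.3002


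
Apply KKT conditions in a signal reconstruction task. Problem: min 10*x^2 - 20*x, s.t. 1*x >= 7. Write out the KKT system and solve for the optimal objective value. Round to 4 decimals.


Step 1: Try lambda = 0 (constraint inactive).
x_unc = 20/(2*10) = 1.0
Check: 1*1.0 = 1.0 < 7 -- violated!
Step 2: Constraint must be active: 1*x = 7
x* = 7/1 = 7.0
lambda = (2*10*7.0 - 20)/1 = 120.0
Step 3: Compute optimal value.
f(x*) = 10*7.0^2 - 20*7.0 = 350.0


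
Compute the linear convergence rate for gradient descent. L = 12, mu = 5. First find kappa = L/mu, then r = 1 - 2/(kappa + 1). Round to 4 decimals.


Step 1: Compute the condition number.
kappa = L/mu = 12/5 = 2.4
Step 2: Compute the convergence rate.
r = 1 - 2/(kappa + 1) = 1 - 2*mu/(L + mu) = (L - mu)/(L + mu) = 7/17 = 0.4118


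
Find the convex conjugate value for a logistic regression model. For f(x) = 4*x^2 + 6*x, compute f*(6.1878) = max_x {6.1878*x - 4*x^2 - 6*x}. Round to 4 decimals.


f*(y) = sup_x {y*x - a*x^2 - b*x} = sup_x {(y-b)*x - a*x^2}
FOC: (y - b) - 2a*x = 0 => x* = (y - b)/(2a)
x* = (6.1878 - 6)/(2*4) = 0.0235
f*(6.1878) = (y-b)^2/(4a) = (6.1878 - 6)^2/(4*4)
= 0.0353/16 = 0.0022


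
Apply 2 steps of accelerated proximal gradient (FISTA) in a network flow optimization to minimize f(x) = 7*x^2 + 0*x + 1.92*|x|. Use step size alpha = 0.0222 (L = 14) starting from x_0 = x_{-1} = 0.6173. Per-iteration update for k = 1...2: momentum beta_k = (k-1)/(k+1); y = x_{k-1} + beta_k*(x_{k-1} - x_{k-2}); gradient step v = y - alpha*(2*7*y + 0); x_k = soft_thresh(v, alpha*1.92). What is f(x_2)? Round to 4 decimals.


FISTA on f(x) = 7*x^2 + 0*x + 1.92*|x|
L = 14, alpha = 0.0222
Iteration 1: beta = 0.0, y = 0.6173 + 0.0*(0.6173 - 0.6173) = 0.6173
  grad(y) = 8.6422, v = y - alpha*grad = 0.4254
  prox(v) = soft_thresh(0.4254, 0.0426) = 0.3828
Iteration 2: beta = 0.3333, y = 0.3828 + 0.3333*(0.3828 - 0.6173) = 0.3047
  grad(y) = 4.2652, v = y - alpha*grad = 0.21
  prox(v) = soft_thresh(0.21, 0.0426) = 0.1673
f(x_2) = 7*0.1673^2 + 0*0.1673 + 1.92*|0.1673| = 0.5173


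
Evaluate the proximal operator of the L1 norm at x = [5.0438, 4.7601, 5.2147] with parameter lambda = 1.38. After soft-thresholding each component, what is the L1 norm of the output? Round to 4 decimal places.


Soft-thresholding with lambda = 1.38:
prox(5.0438) = sign(5.0438)*max(|5.0438| - 1.38, 0) = 3.6638
prox(4.7601) = sign(4.7601)*max(|4.7601| - 1.38, 0) = 3.3801
prox(5.2147) = sign(5.2147)*max(|5.2147| - 1.38, 0) = 3.8347
prox(x) = [3.6638, 3.3801, 3.8347]
||prox(x)||_1 = 3.6638 + 3.3801 + 3.8347 = 10.8786


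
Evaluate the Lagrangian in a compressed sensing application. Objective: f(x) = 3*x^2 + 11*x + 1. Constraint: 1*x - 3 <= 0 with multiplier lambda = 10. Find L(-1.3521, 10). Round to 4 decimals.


Step 1: Evaluate f(x).
f(-1.3521) = 3*(-1.3521)^2 + 11*(-1.3521) + 1 = -8.3886
Step 2: Evaluate g(x).
g(-1.3521) = 1*-1.3521 - 3 = -4.3521
Step 3: Compute Lagrangian.
L = -8.3886 + 10*-4.3521 = -51.9096


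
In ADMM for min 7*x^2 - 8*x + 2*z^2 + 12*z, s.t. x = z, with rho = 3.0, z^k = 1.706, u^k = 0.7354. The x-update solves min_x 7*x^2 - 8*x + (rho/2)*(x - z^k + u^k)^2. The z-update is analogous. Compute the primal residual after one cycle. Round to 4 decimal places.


ADMM iteration with rho = 3.0, z^k = 1.706, u^k = 0.7354
Step 1: x-update.
Minimize 7*x^2 - 8*x + (3.0/2)*(x - 1.706 + 0.7354)^2
FOC: (2*7 + 3.0)*x = 8 + 3.0*(1.706 - 0.7354)
x^{k+1} = 0.6419
Step 2: z-update.
Minimize 2*z^2 + 12*z + (3.0/2)*(0.6419 - z + 0.7354)^2
FOC: (2*2 + 3.0)*z = -12 + 3.0*(0.6419 + 0.7354)
z^{k+1} = -1.124
Step 3: u-update.
u^{k+1} = 0.7354 + 0.6419 + 1.124 = 2.5013
Step 4: Primal residual = |0.6419 + 1.124| = 1.7659


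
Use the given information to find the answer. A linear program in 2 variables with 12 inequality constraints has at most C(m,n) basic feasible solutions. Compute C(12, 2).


Each vertex corresponds to some choice of n active constraints out of m, so the number of vertices is at most C(m, n) = m! / (n!(m-n)!).
m = 12, n = 2
Numerator: 12 * 11
Denominator: 2! = 2
C(12, 2) = 66


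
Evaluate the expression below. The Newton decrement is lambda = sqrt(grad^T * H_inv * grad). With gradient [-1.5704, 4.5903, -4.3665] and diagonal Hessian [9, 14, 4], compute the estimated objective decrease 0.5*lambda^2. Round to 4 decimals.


Step 1: H is diagonal, so H^(-1) * g = [-0.1745, 0.3279, -1.0916].
Step 2: g^T H^(-1) g = sum_i g_i^2 / H_ii
  = (-1.5704)^2/9 + (4.5903)^2/14 + (-4.3665)^2/4
  = 0.274 + 1.5051 + 4.7666 = 6.5457
Step 3: Objective decrease = 0.5 * g^T H^(-1) g = 3.2728


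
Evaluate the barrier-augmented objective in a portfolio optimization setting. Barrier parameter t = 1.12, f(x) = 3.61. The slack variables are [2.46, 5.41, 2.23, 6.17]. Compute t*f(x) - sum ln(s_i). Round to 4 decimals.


Step 1: Compute log-barrier.
ln values: [0.9002, 1.6882, 0.802, 1.8197]
phi = -(0.9002 + 1.6882 + 0.802 + 1.8197) = -5.2101
Step 2: Compute augmented objective.
t*f(x) = 1.12*3.61 = 4.0432
Total = 4.0432 - 5.2101 = -1.1669


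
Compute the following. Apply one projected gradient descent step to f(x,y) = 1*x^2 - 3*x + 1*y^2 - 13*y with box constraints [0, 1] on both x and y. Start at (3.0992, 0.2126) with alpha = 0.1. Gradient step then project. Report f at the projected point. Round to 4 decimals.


Step 1: Compute gradient at (3.0992, 0.2126).
grad_x = 2*1*3.0992 - 3 = 3.1984
grad_y = 2*1*0.2126 - 13 = -12.5748
Step 2: Gradient step.
x_raw = 3.0992 - 0.1*3.1984 = 2.7794
y_raw = 0.2126 - 0.1*-12.5748 = 1.4701
Step 3: Project onto [0, 1].
x_proj = clip(2.7794) = 1.0
y_proj = clip(1.4701) = 1.0
Step 4: Evaluate f.
f(1.0, 1.0) = -14.0


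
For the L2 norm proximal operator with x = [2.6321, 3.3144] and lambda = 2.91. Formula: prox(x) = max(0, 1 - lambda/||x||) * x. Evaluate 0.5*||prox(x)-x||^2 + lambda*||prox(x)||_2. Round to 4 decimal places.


Step 1: Compute ||x||.
||x|| = 4.2324
Step 2: Compute scaling factor.
scale = max(0, 1 - 2.91/4.2324) = 0.3124
Step 3: prox(x) = [0.8224, 1.0356]
||prox(x)|| = 1.3224
Step 4: Proximal objective.
0.5*||prox-x||^2 = 4.2341
lambda*||prox|| = 3.8482
Total = 8.0822


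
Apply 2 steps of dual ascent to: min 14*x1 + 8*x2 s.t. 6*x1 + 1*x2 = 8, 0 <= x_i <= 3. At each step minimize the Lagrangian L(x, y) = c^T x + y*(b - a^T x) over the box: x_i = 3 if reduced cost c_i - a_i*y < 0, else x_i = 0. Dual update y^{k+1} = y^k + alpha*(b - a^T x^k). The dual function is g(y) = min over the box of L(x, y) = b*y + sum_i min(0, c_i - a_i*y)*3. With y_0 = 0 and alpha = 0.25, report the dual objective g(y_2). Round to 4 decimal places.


Dual ascent for LP: min 14*x1 + 8*x2, 6*x1 + 1*x2 = 8, 0 <= x_i <= 3
Step 1: y^k = 0.0, reduced costs: (14.0, 8.0)
  x^k = (0.0, 0.0), subgradient = b - a^T x = 8.0
  y^{k+1} = 0.0 + 0.25*8.0 = 2.0
Step 2: y^k = 2.0, reduced costs: (2.0, 6.0)
  x^k = (0.0, 0.0), subgradient = b - a^T x = 8.0
  y^{k+1} = 2.0 + 0.25*8.0 = 4.0
Dual objective at y_2 = 4.0: reduced costs (-10.0, 4.0), box minimizer x = (3.0, 0.0)
g(y_2) = b*y + (c1 - a1*y)*x1 + (c2 - a2*y)*x2 = 8*4.0 + (-10.0)*3.0 + 4.0*0.0 = 32.0 - 30.0 + 0.0 = 2.0


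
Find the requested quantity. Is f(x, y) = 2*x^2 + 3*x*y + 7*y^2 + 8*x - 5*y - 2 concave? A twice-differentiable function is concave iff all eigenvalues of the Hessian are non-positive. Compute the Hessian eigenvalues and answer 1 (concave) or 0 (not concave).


The Hessian of f(x,y) = 2*x^2 + 3*x*y + 7*y^2 + 8*x - 5*y - 2 is:
H = [[4, 3], [3, 14]]
Trace = 4 + 14 = 18
Determinant = 4*14 - (3)^2 = 47
Discriminant = (18)^2 - 4*47 = 136.0
Eigenvalues: lambda_1 = 3.169, lambda_2 = 14.831
The function is not concave.

0


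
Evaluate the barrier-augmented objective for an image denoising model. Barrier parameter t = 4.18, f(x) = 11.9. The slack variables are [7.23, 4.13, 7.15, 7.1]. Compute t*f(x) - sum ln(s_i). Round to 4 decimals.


Step 1: Compute log-barrier.
ln values: [1.9782, 1.4183, 1.9671, 1.9601]
phi = -(1.9782 + 1.4183 + 1.9671 + 1.9601) = -7.3237
Step 2: Compute augmented objective.
t*f(x) = 4.18*11.9 = 49.742
Total = 49.742 - 7.3237 = 42.4183


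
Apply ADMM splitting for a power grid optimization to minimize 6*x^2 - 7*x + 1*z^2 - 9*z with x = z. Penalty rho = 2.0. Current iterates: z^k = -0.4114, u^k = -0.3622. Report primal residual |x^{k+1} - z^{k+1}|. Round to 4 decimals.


ADMM iteration with rho = 2.0, z^k = -0.4114, u^k = -0.3622
Step 1: x-update.
Minimize 6*x^2 - 7*x + (2.0/2)*(x + 0.4114 - 0.3622)^2
FOC: (2*6 + 2.0)*x = 7 + 2.0*(-0.4114 + 0.3622)
x^{k+1} = 0.493
Step 2: z-update.
Minimize 1*z^2 - 9*z + (2.0/2)*(0.493 - z - 0.3622)^2
FOC: (2*1 + 2.0)*z = 9 + 2.0*(0.493 - 0.3622)
z^{k+1} = 2.3154
Step 3: u-update.
u^{k+1} = -0.3622 + 0.493 - 2.3154 = -2.1846
Step 4: Primal residual = |0.493 - 2.3154| = 1.8224


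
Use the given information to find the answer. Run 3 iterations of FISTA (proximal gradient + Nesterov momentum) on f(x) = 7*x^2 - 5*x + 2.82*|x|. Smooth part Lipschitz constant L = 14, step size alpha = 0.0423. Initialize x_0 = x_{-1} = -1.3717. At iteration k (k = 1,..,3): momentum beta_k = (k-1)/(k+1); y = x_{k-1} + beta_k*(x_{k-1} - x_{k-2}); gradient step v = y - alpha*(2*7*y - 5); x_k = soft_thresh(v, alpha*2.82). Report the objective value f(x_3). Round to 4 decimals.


FISTA on f(x) = 7*x^2 - 5*x + 2.82*|x|
L = 14, alpha = 0.0423
Iteration 1: beta = 0.0, y = -1.3717 + 0.0*(-1.3717 + 1.3717) = -1.3717
  grad(y) = -24.2038, v = y - alpha*grad = -0.3479
  prox(v) = soft_thresh(-0.3479, 0.1193) = -0.2286
Iteration 2: beta = 0.3333, y = -0.2286 + 0.3333*(-0.2286 + 1.3717) = 0.1524
  grad(y) = -2.8658, v = y - alpha*grad = 0.2737
  prox(v) = soft_thresh(0.2737, 0.1193) = 0.1544
Iteration 3: beta = 0.5, y = 0.1544 + 0.5*(0.1544 + 0.2286) = 0.3459
  grad(y) = -0.1579, v = y - alpha*grad = 0.3525
  prox(v) = soft_thresh(0.3525, 0.1193) = 0.2333
f(x_3) = 7*0.2333^2 - 5*0.2333 + 2.82*|0.2333| = -0.1276


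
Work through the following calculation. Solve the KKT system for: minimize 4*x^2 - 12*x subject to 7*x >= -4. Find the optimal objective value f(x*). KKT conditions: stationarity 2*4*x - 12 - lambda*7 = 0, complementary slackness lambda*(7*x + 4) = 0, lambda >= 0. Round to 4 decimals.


Step 1: Try lambda = 0 (constraint inactive).
Stationarity: 2*4*x - 12 = 0
x* = 12/(2*4) = 1.5
Check constraint: 7*1.5 = 10.5 >= -4 -- satisfied.
Step 2: Compute optimal value.
f(x*) = 4*1.5^2 - 12*1.5 = -9.0


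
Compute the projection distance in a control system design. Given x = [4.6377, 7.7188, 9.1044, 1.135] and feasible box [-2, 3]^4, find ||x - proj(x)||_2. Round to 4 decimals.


Project each component onto [-2, 3].
clip(4.6377) = 3.0, clip(7.7188) = 3.0, clip(9.1044) = 3.0, clip(1.135) = 1.135
Projection = [3.0, 3.0, 3.0, 1.135]
Squared diffs: [2.6821, 22.2671, 37.2637, 0.0]
Distance = sqrt(62.2129) = 7.8875


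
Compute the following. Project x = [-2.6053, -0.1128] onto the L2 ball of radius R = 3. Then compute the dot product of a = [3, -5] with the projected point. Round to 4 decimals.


Step 1: Compute ||x|| (intermediates to 6 decimals).
||x|| = sqrt((-2.6053)^2 + (-0.1128)^2) = 2.607741
Step 2: Project.
Since ||x|| <= R, proj = x (no scaling needed).
proj(x) = [-2.6053, -0.1128]
Step 3: Dot product.
a^T * proj(x) = 3*(-2.6053) - 5*(-0.1128) = -7.2519


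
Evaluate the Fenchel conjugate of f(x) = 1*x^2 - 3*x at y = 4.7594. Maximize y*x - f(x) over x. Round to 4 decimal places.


f*(y) = sup_x {y*x - a*x^2 - b*x} = sup_x {(y-b)*x - a*x^2}
FOC: (y - b) - 2a*x = 0 => x* = (y - b)/(2a)
x* = (4.7594 + 3)/(2*1) = 3.8797
f*(4.7594) = (y-b)^2/(4a) = (4.7594 + 3)^2/(4*1)
= 60.2083/4 = 15.0521


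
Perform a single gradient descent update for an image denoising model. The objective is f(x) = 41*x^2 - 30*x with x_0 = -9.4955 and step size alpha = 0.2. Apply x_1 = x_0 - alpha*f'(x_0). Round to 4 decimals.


We compute the gradient at x_0 and apply the update.
f'(x) = 82*x - 30
f'(-9.4955) = 82*-9.4955 - 30 = -808.631
x_1 = -9.4955 - 0.2*-808.631 = 152.2307


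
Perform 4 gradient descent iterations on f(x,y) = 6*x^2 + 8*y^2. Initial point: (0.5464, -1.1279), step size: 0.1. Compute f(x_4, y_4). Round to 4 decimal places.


Gradient descent on f(x,y) = 6*x^2 + 8*y^2.
Starting point: (0.5464, -1.1279), alpha = 0.1
Step 1: grad_x = 2*6*0.5464 = 6.5568, grad_y = 2*8*-1.1279 = -18.0464
  x_1 = 0.5464 - 0.1*6.5568 = -0.1093
  y_1 = -1.1279 - 0.1*-18.0464 = 0.6767
Step 2: grad_x = 2*6*-0.1093 = -1.3114, grad_y = 2*8*0.6767 = 10.8278
  x_2 = -0.1093 - 0.1*-1.3114 = 0.0219
  y_2 = 0.6767 - 0.1*10.8278 = -0.406
Step 3: grad_x = 2*6*0.0219 = 0.2623, grad_y = 2*8*-0.406 = -6.4967
  x_3 = 0.0219 - 0.1*0.2623 = -0.0044
  y_3 = -0.406 - 0.1*-6.4967 = 0.2436
Step 4: grad_x = 2*6*-0.0044 = -0.0525, grad_y = 2*8*0.2436 = 3.898
  x_4 = -0.0044 - 0.1*-0.0525 = 0.0009
  y_4 = 0.2436 - 0.1*3.898 = -0.1462
f(0.0009, -0.1462) = 6*0.0009^2 + 8*(-0.1462)^2 = 0.1709


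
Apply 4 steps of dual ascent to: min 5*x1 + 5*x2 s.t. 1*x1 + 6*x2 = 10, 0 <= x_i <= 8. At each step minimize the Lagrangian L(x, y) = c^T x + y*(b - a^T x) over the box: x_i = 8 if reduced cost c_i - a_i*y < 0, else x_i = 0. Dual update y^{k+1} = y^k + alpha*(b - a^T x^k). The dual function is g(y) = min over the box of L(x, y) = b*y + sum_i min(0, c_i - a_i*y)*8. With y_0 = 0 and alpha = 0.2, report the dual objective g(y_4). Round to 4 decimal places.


Dual ascent for LP: min 5*x1 + 5*x2, 1*x1 + 6*x2 = 10, 0 <= x_i <= 8
Step 1: y^k = 0.0, reduced costs: (5.0, 5.0)
  x^k = (0.0, 0.0), subgradient = b - a^T x = 10.0
  y^{k+1} = 0.0 + 0.2*10.0 = 2.0
Step 2: y^k = 2.0, reduced costs: (3.0, -7.0)
  x^k = (0.0, 8.0), subgradient = b - a^T x = -38.0
  y^{k+1} = 2.0 + 0.2*-38.0 = -5.6
Step 3: y^k = -5.6, reduced costs: (10.6, 38.6)
  x^k = (0.0, 0.0), subgradient = b - a^T x = 10.0
  y^{k+1} = -5.6 + 0.2*10.0 = -3.6
Step 4: y^k = -3.6, reduced costs: (8.6, 26.6)
  x^k = (0.0, 0.0), subgradient = b - a^T x = 10.0
  y^{k+1} = -3.6 + 0.2*10.0 = -1.6
Dual objective at y_4 = -1.6: reduced costs (6.6, 14.6), box minimizer x = (0.0, 0.0)
g(y_4) = b*y + (c1 - a1*y)*x1 + (c2 - a2*y)*x2 = 10*(-1.6) + 6.6*0.0 + 14.6*0.0 = -16.0 + 0.0 + 0.0 = -16.0


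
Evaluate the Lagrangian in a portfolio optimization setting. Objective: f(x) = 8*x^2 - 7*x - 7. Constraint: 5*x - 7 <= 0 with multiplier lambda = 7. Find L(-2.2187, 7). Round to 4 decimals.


Step 1: Evaluate f(x).
f(-2.2187) = 8*(-2.2187)^2 - 7*(-2.2187) - 7 = 47.9119
Step 2: Evaluate g(x).
g(-2.2187) = 5*-2.2187 - 7 = -18.0935
Step 3: Compute Lagrangian.
L = 47.9119 + 7*-18.0935 = -78.7426


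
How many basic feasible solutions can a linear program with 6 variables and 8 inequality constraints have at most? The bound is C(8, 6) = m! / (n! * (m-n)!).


Each vertex corresponds to some choice of n active constraints out of m, so the number of vertices is at most C(m, n) = m! / (n!(m-n)!).
m = 8, n = 6
Numerator: 8 * 7 * 6 * 5 * 4 * 3
Denominator: 6! = 720
C(8, 6) = 28


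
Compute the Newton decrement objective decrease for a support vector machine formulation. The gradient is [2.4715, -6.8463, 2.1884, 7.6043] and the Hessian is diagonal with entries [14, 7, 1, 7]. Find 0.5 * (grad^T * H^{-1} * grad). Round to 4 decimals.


Step 1: H is diagonal, so H^(-1) * g = [0.1765, -0.978, 2.1884, 1.0863].
Step 2: g^T H^(-1) g = sum_i g_i^2 / H_ii
  = (2.4715)^2/14 + (-6.8463)^2/7 + (2.1884)^2/1 + (7.6043)^2/7
  = 0.4363 + 6.696 + 4.7891 + 8.2608 = 20.1821
Step 3: Objective decrease = 0.5 * g^T H^(-1) g = 10.0911


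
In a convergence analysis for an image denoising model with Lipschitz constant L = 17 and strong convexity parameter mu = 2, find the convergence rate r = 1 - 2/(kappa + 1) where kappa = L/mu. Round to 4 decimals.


Step 1: Compute the condition number.
kappa = L/mu = 17/2 = 8.5
Step 2: Compute the convergence rate.
r = 1 - 2/(kappa + 1) = 1 - 2*mu/(L + mu) = (L - mu)/(L + mu) = 15/19 = 0.7895


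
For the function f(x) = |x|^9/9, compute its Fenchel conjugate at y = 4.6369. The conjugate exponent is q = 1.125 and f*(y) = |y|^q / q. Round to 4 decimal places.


The conjugate exponent q satisfies 1/p + 1/q = 1.
p = 9, so q = 9/(9 - 1) = 1.125
|y|^q = 4.6369^1.125 = 5.617
f*(4.6369) = 5.617 / 1.125 = 4.9929


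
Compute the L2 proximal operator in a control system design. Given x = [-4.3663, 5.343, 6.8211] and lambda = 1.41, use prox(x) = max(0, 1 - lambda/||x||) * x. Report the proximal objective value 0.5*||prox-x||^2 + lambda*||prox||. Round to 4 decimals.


Step 1: Compute ||x||.
||x|| = 9.7026
Step 2: Compute scaling factor.
scale = max(0, 1 - 1.41/9.7026) = 0.8547
Step 3: prox(x) = [-3.7318, 4.5665, 5.8298]
||prox(x)|| = 8.2926
Step 4: Proximal objective.
0.5*||prox-x||^2 = 0.9941
lambda*||prox|| = 11.6926
Total = 12.6866


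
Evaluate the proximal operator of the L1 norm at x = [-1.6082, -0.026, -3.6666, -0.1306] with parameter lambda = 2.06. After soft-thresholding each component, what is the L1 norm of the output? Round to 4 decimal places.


Soft-thresholding with lambda = 2.06:
prox(-1.6082) = sign(-1.6082)*max(|-1.6082| - 2.06, 0) = 0.0
prox(-0.026) = sign(-0.026)*max(|-0.026| - 2.06, 0) = 0.0
prox(-3.6666) = sign(-3.6666)*max(|-3.6666| - 2.06, 0) = -1.6066
prox(-0.1306) = sign(-0.1306)*max(|-0.1306| - 2.06, 0) = 0.0
prox(x) = [0.0, 0.0, -1.6066, 0.0]
||prox(x)||_1 = 0.0 + 0.0 + 1.6066 + 0.0 = 1.6066


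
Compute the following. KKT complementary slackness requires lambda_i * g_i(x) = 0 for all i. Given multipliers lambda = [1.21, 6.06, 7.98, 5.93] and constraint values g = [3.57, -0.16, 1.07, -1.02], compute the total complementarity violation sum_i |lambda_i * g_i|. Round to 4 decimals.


KKT complementary slackness check:
lambda_1 * g_1 = 1.21 * 3.57 = 4.3197
lambda_2 * g_2 = 6.06 * -0.16 = -0.9696
lambda_3 * g_3 = 7.98 * 1.07 = 8.5386
lambda_4 * g_4 = 5.93 * -1.02 = -6.0486
Total violation = 4.3197 + 0.9696 + 8.5386 + 6.0486 = 19.8765


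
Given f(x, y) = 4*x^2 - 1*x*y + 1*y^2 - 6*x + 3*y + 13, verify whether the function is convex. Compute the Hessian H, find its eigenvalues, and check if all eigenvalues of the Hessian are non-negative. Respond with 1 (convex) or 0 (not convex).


The Hessian of f(x,y) = 4*x^2 - 1*x*y + 1*y^2 - 6*x + 3*y + 13 is:
H = [[8, -1], [-1, 2]]
Trace = 8 + 2 = 10
Determinant = 8*2 - (-1)^2 = 15
Discriminant = (10)^2 - 4*15 = 40.0
Eigenvalues: lambda_1 = 1.8377, lambda_2 = 8.1623
The function is convex.

1


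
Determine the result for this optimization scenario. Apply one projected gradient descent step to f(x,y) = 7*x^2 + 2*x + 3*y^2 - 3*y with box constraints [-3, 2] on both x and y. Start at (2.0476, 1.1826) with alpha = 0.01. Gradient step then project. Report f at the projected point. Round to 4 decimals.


Step 1: Compute gradient at (2.0476, 1.1826).
grad_x = 2*7*2.0476 + 2 = 30.6664
grad_y = 2*3*1.1826 - 3 = 4.0956
Step 2: Gradient step.
x_raw = 2.0476 - 0.01*30.6664 = 1.7409
y_raw = 1.1826 - 0.01*4.0956 = 1.1416
Step 3: Project onto [-3, 2].
x_proj = clip(1.7409) = 1.7409
y_proj = clip(1.1416) = 1.1416
Step 4: Evaluate f.
f(1.7409, 1.1416) = 25.183


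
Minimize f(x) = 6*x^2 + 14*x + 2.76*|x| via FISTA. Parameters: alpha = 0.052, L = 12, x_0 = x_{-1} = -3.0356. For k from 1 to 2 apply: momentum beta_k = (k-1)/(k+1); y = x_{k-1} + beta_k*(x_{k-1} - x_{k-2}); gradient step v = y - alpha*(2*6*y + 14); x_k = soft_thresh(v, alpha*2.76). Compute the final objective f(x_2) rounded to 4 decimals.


FISTA on f(x) = 6*x^2 + 14*x + 2.76*|x|
L = 12, alpha = 0.052
Iteration 1: beta = 0.0, y = -3.0356 + 0.0*(-3.0356 + 3.0356) = -3.0356
  grad(y) = -22.4272, v = y - alpha*grad = -1.8694
  prox(v) = soft_thresh(-1.8694, 0.1435) = -1.7259
Iteration 2: beta = 0.3333, y = -1.7259 + 0.3333*(-1.7259 + 3.0356) = -1.2893
  grad(y) = -1.4714, v = y - alpha*grad = -1.2128
  prox(v) = soft_thresh(-1.2128, 0.1435) = -1.0693
f(x_2) = 6*(-1.0693)^2 + 14*(-1.0693) + 2.76*|-1.0693| = -5.1586


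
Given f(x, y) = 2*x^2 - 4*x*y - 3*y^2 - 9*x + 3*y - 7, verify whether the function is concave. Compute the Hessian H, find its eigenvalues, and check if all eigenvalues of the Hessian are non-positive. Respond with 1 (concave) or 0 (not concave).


The Hessian of f(x,y) = 2*x^2 - 4*x*y - 3*y^2 - 9*x + 3*y - 7 is:
H = [[4, -4], [-4, -6]]
Trace = 4 - 6 = -2
Determinant = 4*-6 - (-4)^2 = -40
Discriminant = (-2)^2 - 4*-40 = 164.0
Eigenvalues: lambda_1 = -7.4031, lambda_2 = 5.4031
The function is not concave.

0


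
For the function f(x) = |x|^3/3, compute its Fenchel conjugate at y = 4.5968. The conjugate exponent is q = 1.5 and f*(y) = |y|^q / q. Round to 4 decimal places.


The conjugate exponent q satisfies 1/p + 1/q = 1.
p = 3, so q = 3/(3 - 1) = 1.5
|y|^q = 4.5968^1.5 = 9.8556
f*(4.5968) = 9.8556 / 1.5 = 6.5704


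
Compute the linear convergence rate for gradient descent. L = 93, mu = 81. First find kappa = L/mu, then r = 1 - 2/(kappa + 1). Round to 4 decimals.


Step 1: Compute the condition number.
kappa = L/mu = 93/81 = 1.1481
Step 2: Compute the convergence rate.
r = 1 - 2/(kappa + 1) = 1 - 2*mu/(L + mu) = (L - mu)/(L + mu) = 12/174 = 0.069


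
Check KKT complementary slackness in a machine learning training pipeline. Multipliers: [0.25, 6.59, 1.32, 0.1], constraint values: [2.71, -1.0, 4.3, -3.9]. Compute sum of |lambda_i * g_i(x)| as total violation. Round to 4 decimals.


KKT complementary slackness check:
lambda_1 * g_1 = 0.25 * 2.71 = 0.6775
lambda_2 * g_2 = 6.59 * -1.0 = -6.59
lambda_3 * g_3 = 1.32 * 4.3 = 5.676
lambda_4 * g_4 = 0.1 * -3.9 = -0.39
Total violation = 0.6775 + 6.59 + 5.676 + 0.39 = 13.3335


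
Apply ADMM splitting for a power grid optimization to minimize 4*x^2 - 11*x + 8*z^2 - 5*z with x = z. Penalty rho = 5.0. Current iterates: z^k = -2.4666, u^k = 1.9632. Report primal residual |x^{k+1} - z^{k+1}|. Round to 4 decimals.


ADMM iteration with rho = 5.0, z^k = -2.4666, u^k = 1.9632
Step 1: x-update.
Minimize 4*x^2 - 11*x + (5.0/2)*(x + 2.4666 + 1.9632)^2
FOC: (2*4 + 5.0)*x = 11 + 5.0*(-2.4666 - 1.9632)
x^{k+1} = -0.8576
Step 2: z-update.
Minimize 8*z^2 - 5*z + (5.0/2)*(-0.8576 - z + 1.9632)^2
FOC: (2*8 + 5.0)*z = 5 + 5.0*(-0.8576 + 1.9632)
z^{k+1} = 0.5013
Step 3: u-update.
u^{k+1} = 1.9632 - 0.8576 - 0.5013 = 0.6043
Step 4: Primal residual = |-0.8576 - 0.5013| = 1.3589


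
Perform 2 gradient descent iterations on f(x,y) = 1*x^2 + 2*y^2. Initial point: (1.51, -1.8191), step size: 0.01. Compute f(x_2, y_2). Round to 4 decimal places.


Gradient descent on f(x,y) = 1*x^2 + 2*y^2.
Starting point: (1.51, -1.8191), alpha = 0.01
Step 1: grad_x = 2*1*1.51 = 3.02, grad_y = 2*2*-1.8191 = -7.2764
  x_1 = 1.51 - 0.01*3.02 = 1.4798
  y_1 = -1.8191 - 0.01*-7.2764 = -1.7463
Step 2: grad_x = 2*1*1.4798 = 2.9596, grad_y = 2*2*-1.7463 = -6.9853
  x_2 = 1.4798 - 0.01*2.9596 = 1.4502
  y_2 = -1.7463 - 0.01*-6.9853 = -1.6765
f(1.4502, -1.6765) = 1*1.4502^2 + 2*(-1.6765)^2 = 7.7243


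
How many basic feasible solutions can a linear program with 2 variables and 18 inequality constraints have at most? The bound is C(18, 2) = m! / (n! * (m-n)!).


Each vertex corresponds to some choice of n active constraints out of m, so the number of vertices is at most C(m, n) = m! / (n!(m-n)!).
m = 18, n = 2
Numerator: 18 * 17
Denominator: 2! = 2
C(18, 2) = 153


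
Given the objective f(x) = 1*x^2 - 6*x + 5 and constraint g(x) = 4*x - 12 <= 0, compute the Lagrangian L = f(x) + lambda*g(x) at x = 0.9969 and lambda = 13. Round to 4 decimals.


Step 1: Evaluate f(x).
f(0.9969) = 1*0.9969^2 - 6*0.9969 + 5 = 0.0124
Step 2: Evaluate g(x).
g(0.9969) = 4*0.9969 - 12 = -8.0124
Step 3: Compute Lagrangian.
L = 0.0124 + 13*-8.0124 = -104.1488


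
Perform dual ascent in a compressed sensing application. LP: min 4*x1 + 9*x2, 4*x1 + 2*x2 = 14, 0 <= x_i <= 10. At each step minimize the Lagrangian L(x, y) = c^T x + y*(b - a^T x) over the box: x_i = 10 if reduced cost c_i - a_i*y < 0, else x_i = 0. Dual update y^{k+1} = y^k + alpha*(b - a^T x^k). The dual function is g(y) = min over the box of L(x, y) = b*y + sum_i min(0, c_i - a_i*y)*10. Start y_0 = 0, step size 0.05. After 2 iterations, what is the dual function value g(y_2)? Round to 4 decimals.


Dual ascent for LP: min 4*x1 + 9*x2, 4*x1 + 2*x2 = 14, 0 <= x_i <= 10
Step 1: y^k = 0.0, reduced costs: (4.0, 9.0)
  x^k = (0.0, 0.0), subgradient = b - a^T x = 14.0
  y^{k+1} = 0.0 + 0.05*14.0 = 0.7
Step 2: y^k = 0.7, reduced costs: (1.2, 7.6)
  x^k = (0.0, 0.0), subgradient = b - a^T x = 14.0
  y^{k+1} = 0.7 + 0.05*14.0 = 1.4
Dual objective at y_2 = 1.4: reduced costs (-1.6, 6.2), box minimizer x = (10.0, 0.0)
g(y_2) = b*y + (c1 - a1*y)*x1 + (c2 - a2*y)*x2 = 14*1.4 + (-1.6)*10.0 + 6.2*0.0 = 19.6 - 16.0 + 0.0 = 3.6


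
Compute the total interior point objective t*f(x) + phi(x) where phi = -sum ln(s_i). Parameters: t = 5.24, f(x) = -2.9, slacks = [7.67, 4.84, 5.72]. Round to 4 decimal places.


Step 1: Compute log-barrier.
ln values: [2.0373, 1.5769, 1.744]
phi = -(2.0373 + 1.5769 + 1.744) = -5.3582
Step 2: Compute augmented objective.
t*f(x) = 5.24*-2.9 = -15.196
Total = -15.196 - 5.3582 = -20.5542


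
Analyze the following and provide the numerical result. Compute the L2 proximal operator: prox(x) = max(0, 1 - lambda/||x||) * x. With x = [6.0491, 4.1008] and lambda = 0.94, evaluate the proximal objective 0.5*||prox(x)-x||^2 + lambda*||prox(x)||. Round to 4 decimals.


Step 1: Compute ||x||.
||x|| = 7.3081
Step 2: Compute scaling factor.
scale = max(0, 1 - 0.94/7.3081) = 0.8714
Step 3: prox(x) = [5.271, 3.5733]
||prox(x)|| = 6.3681
Step 4: Proximal objective.
0.5*||prox-x||^2 = 0.4418
lambda*||prox|| = 5.986
Total = 6.4278


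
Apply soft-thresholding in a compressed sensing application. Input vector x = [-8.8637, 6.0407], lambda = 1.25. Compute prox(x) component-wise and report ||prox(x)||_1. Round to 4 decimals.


Soft-thresholding with lambda = 1.25:
prox(-8.8637) = sign(-8.8637)*max(|-8.8637| - 1.25, 0) = -7.6137
prox(6.0407) = sign(6.0407)*max(|6.0407| - 1.25, 0) = 4.7907
prox(x) = [-7.6137, 4.7907]
||prox(x)||_1 = 7.6137 + 4.7907 = 12.4044


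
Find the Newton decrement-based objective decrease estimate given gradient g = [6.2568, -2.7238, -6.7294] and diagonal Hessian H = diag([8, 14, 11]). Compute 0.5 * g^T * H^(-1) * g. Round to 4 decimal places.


Step 1: H is diagonal, so H^(-1) * g = [0.7821, -0.1946, -0.6118].
Step 2: g^T H^(-1) g = sum_i g_i^2 / H_ii
  = (6.2568)^2/8 + (-2.7238)^2/14 + (-6.7294)^2/11
  = 4.8934 + 0.5299 + 4.1168 = 9.5402
Step 3: Objective decrease = 0.5 * g^T H^(-1) g = 4.7701


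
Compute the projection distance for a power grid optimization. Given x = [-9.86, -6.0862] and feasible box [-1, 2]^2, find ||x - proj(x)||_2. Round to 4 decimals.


Project each component onto [-1, 2].
clip(-9.86) = -1.0, clip(-6.0862) = -1.0
Projection = [-1.0, -1.0]
Squared diffs: [78.4996, 25.8694]
Distance = sqrt(104.369) = 10.2161
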